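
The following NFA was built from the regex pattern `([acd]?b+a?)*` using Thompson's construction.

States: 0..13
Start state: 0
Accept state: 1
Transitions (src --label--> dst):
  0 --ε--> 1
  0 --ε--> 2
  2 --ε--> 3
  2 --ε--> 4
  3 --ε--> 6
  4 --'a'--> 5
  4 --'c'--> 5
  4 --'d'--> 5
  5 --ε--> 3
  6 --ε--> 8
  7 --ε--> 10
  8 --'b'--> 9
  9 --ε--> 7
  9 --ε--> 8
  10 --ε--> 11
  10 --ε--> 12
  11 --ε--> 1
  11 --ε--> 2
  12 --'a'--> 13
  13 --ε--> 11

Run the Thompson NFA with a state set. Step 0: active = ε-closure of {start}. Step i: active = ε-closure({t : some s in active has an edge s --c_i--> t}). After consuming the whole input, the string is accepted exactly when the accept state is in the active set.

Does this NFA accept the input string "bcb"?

start: ε-closure({0}) = {0,1,2,3,4,6,8}
'b' @ 1: {1,2,3,4,6,7,8,9,10,11,12}  (accept∈set)
'c' @ 2: {3,5,6,8}
'b' @ 3: {1,2,3,4,6,7,8,9,10,11,12}  (accept∈set)
after full input: {1,2,3,4,6,7,8,9,10,11,12}  (accept=1 in)

Answer: ACCEPT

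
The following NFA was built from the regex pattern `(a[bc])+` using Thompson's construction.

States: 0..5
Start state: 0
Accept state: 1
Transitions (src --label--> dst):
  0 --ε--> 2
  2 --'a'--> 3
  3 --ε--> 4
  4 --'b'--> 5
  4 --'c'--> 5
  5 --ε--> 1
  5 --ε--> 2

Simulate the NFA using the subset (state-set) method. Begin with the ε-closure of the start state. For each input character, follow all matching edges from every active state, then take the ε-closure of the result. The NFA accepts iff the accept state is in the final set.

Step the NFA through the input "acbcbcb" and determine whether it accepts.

S₀ = ε-closure({0}) = {0,2}
'a' @ 1: {3,4}
'c' @ 2: {1,2,5}  [accepting]
'b' @ 3: {}  — no active states
rest 'cbcb' ignored (set empty)
end set {} — state 1 not in

Answer: REJECT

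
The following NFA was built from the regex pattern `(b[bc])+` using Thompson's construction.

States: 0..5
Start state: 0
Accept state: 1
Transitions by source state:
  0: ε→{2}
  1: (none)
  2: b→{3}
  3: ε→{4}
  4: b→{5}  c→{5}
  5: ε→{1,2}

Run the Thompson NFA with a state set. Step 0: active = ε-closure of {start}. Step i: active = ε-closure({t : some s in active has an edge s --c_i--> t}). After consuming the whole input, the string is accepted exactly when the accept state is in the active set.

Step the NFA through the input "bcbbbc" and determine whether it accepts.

start: ε-closure({0}) = {0,2}
'b' @ 1: {3,4}
'c' @ 2: {1,2,5}  [accepting]
'b' @ 3: {3,4}
'b' @ 4: {1,2,5}  [accepting]
'b' @ 5: {3,4}
'c' @ 6: {1,2,5}  [accepting]
after full input: {1,2,5}  (accept=1 in)

Answer: ACCEPT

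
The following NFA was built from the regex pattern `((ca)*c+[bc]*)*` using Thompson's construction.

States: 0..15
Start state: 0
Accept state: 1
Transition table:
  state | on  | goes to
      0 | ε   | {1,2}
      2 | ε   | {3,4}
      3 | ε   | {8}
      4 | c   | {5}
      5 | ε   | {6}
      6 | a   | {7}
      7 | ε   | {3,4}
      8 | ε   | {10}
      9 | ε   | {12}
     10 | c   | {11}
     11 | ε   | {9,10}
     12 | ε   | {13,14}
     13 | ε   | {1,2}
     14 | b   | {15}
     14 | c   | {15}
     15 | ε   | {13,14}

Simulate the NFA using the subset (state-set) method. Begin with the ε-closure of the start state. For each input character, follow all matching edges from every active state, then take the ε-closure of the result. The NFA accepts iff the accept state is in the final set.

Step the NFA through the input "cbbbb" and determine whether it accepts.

start: ε-closure({0}) = {0,1,2,3,4,8,10}
'c' @ 1: {1,2,3,4,5,6,8,9,10,11,12,13,14}  ✓accept
'b' @ 2: {1,2,3,4,8,10,13,14,15}  ✓accept
'b' @ 3: {1,2,3,4,8,10,13,14,15}  ✓accept
'b' @ 4: {1,2,3,4,8,10,13,14,15}  ✓accept
'b' @ 5: {1,2,3,4,8,10,13,14,15}  ✓accept
end set {1,2,3,4,8,10,13,14,15} — state 1 in

Answer: ACCEPT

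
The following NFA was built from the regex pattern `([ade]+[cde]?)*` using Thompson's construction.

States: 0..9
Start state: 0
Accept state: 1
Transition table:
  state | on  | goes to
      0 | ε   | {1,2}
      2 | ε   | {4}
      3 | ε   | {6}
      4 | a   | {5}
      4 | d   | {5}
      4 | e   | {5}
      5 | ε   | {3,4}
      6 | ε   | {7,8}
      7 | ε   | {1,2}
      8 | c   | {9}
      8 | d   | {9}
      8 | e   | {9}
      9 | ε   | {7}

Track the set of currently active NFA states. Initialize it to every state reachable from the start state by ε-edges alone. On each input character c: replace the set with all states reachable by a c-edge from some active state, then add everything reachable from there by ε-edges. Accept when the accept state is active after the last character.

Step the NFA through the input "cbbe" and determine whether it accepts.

S₀ = ε-closure({0}) = {0,1,2,4}
'c' @ 1: {}  — dead — no transitions
rest 'bbe' ignored (set empty)
final: {}; accept 1 not in set

Answer: REJECT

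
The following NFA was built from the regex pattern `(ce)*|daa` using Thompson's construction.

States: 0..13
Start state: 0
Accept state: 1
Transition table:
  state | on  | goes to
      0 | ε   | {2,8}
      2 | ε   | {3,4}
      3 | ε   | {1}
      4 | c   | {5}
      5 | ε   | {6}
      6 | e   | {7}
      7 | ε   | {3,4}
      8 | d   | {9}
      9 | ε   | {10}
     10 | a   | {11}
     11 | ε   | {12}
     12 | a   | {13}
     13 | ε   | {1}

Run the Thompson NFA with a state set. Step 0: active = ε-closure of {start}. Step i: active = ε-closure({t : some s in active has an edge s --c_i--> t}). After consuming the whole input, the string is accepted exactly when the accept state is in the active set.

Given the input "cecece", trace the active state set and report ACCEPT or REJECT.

Answer: ACCEPT

Trace:
S₀ = ε-closure({0}) = {0,1,2,3,4,8}
'c' @ 1: {5,6}
'e' @ 2: {1,3,4,7}  ✓accept
'c' @ 3: {5,6}
'e' @ 4: {1,3,4,7}  ✓accept
'c' @ 5: {5,6}
'e' @ 6: {1,3,4,7}  ✓accept
final: {1,3,4,7}; accept 1 in set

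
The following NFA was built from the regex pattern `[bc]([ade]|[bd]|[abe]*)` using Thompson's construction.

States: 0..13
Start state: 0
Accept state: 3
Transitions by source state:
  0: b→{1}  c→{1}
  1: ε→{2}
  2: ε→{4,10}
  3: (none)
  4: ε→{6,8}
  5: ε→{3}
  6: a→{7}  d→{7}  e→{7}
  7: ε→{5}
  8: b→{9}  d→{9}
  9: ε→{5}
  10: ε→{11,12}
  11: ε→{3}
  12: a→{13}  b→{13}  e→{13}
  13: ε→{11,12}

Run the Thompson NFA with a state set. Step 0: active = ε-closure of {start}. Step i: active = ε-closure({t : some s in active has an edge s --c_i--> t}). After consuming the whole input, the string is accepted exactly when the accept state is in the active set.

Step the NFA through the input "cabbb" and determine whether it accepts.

S₀ = ε-closure({0}) = {0}
'c' @ 1: {1,2,3,4,6,8,10,11,12}  [accepting]
'a' @ 2: {3,5,7,11,12,13}  [accepting]
'b' @ 3: {3,11,12,13}  [accepting]
'b' @ 4: {3,11,12,13}  [accepting]
'b' @ 5: {3,11,12,13}  [accepting]
end set {3,11,12,13} — state 3 in

Answer: ACCEPT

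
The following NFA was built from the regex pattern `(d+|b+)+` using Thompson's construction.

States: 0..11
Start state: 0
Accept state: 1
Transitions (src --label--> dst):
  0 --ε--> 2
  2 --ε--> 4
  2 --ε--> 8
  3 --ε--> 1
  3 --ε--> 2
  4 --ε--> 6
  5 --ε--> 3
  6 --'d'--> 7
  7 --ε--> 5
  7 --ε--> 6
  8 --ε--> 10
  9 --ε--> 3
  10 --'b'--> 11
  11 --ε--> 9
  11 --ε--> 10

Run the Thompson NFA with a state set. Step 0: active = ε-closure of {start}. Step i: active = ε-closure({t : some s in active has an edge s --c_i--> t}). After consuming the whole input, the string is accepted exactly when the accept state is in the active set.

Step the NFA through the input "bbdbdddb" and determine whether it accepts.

S₀ = ε-closure({0}) = {0,2,4,6,8,10}
'b' @ 1: {1,2,3,4,6,8,9,10,11}  (accept∈set)
'b' @ 2: {1,2,3,4,6,8,9,10,11}  (accept∈set)
'd' @ 3: {1,2,3,4,5,6,7,8,10}  (accept∈set)
'b' @ 4: {1,2,3,4,6,8,9,10,11}  (accept∈set)
'd' @ 5: {1,2,3,4,5,6,7,8,10}  (accept∈set)
'd' @ 6: {1,2,3,4,5,6,7,8,10}  (accept∈set)
'd' @ 7: {1,2,3,4,5,6,7,8,10}  (accept∈set)
'b' @ 8: {1,2,3,4,6,8,9,10,11}  (accept∈set)
final: {1,2,3,4,6,8,9,10,11}; accept 1 in set

Answer: ACCEPT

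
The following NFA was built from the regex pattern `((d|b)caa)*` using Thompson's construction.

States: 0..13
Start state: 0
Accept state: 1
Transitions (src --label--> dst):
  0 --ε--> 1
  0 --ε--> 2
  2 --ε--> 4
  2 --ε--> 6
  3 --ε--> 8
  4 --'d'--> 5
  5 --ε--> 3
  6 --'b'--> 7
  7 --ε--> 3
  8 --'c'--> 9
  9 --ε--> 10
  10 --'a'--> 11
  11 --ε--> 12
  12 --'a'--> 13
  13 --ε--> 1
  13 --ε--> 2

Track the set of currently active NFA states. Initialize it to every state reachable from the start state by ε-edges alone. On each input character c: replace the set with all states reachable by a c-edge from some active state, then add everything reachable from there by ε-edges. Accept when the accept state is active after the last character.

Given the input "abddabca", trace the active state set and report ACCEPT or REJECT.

Answer: REJECT

Derivation:
initial (ε-close {0}): {0,1,2,4,6}
'a' @ 1: {}  — no active states
rest 'bddabca' ignored (set empty)
end set {} — state 1 not in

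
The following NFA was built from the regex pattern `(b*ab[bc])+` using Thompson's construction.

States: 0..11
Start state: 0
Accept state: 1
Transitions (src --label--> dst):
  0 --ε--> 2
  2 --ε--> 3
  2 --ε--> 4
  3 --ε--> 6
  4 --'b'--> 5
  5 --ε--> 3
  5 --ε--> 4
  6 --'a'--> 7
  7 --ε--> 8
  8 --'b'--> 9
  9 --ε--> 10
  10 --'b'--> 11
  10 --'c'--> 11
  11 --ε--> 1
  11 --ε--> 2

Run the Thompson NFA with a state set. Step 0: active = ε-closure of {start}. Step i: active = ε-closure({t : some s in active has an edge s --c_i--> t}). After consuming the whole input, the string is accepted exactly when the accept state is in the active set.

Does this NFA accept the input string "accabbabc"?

Answer: REJECT

Derivation:
S₀ = ε-closure({0}) = {0,2,3,4,6}
'a' @ 1: {7,8}
'c' @ 2: {}  — dead — no transitions
rest 'cabbabc' ignored (set empty)
after full input: {}  (accept=1 not in)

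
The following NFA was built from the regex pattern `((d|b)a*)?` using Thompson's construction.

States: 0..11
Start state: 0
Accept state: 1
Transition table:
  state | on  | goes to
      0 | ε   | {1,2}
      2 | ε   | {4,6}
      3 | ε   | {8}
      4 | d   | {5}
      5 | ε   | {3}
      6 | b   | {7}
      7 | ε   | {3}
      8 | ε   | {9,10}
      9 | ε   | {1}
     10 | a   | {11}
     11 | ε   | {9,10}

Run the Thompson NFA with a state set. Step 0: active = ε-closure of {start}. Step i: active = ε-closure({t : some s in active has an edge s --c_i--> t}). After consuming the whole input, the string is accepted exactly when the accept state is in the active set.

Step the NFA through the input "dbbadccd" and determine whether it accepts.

Answer: REJECT

Trace:
initial (ε-close {0}): {0,1,2,4,6}
'd' @ 1: {1,3,5,8,9,10}  (accept∈set)
'b' @ 2: {}  — state set empty
rest 'badccd' ignored (set empty)
final: {}; accept 1 not in set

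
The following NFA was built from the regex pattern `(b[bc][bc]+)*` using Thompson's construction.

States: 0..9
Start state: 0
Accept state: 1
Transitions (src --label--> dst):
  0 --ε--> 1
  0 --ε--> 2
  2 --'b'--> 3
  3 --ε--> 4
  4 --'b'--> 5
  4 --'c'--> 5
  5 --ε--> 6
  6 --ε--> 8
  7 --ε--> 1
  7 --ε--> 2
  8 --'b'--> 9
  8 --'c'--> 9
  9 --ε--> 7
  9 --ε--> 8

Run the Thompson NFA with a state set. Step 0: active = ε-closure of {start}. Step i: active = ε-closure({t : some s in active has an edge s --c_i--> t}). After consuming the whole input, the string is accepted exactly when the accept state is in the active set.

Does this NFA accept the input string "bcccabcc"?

Answer: REJECT

Derivation:
S₀ = ε-closure({0}) = {0,1,2}
'b' @ 1: {3,4}
'c' @ 2: {5,6,8}
'c' @ 3: {1,2,7,8,9}  (accept∈set)
'c' @ 4: {1,2,7,8,9}  (accept∈set)
'a' @ 5: {}  — dead — no transitions
rest 'bcc' ignored (set empty)
final: {}; accept 1 not in set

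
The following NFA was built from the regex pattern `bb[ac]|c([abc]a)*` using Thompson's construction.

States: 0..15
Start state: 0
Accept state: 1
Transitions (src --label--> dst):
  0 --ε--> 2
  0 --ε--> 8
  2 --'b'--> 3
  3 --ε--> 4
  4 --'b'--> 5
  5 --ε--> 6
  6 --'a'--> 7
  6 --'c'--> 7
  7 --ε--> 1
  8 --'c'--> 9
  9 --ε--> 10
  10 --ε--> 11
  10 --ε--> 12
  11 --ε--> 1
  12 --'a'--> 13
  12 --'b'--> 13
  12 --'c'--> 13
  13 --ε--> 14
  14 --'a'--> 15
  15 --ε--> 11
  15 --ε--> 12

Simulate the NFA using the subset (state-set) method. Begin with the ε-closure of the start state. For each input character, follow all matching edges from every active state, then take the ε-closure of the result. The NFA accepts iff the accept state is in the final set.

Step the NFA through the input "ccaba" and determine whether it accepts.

S₀ = ε-closure({0}) = {0,2,8}
'c' @ 1: {1,9,10,11,12}  [accepting]
'c' @ 2: {13,14}
'a' @ 3: {1,11,12,15}  [accepting]
'b' @ 4: {13,14}
'a' @ 5: {1,11,12,15}  [accepting]
end set {1,11,12,15} — state 1 in

Answer: ACCEPT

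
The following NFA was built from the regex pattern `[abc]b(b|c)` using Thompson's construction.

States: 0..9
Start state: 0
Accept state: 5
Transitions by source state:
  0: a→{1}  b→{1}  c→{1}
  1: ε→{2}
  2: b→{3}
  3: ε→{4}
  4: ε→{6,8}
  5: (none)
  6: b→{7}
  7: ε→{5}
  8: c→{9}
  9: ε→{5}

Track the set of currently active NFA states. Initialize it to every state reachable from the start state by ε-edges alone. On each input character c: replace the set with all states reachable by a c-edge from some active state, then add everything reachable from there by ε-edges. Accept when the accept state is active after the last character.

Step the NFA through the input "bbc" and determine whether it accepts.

S₀ = ε-closure({0}) = {0}
'b' @ 1: {1,2}
'b' @ 2: {3,4,6,8}
'c' @ 3: {5,9}  ✓accept
after full input: {5,9}  (accept=5 in)

Answer: ACCEPT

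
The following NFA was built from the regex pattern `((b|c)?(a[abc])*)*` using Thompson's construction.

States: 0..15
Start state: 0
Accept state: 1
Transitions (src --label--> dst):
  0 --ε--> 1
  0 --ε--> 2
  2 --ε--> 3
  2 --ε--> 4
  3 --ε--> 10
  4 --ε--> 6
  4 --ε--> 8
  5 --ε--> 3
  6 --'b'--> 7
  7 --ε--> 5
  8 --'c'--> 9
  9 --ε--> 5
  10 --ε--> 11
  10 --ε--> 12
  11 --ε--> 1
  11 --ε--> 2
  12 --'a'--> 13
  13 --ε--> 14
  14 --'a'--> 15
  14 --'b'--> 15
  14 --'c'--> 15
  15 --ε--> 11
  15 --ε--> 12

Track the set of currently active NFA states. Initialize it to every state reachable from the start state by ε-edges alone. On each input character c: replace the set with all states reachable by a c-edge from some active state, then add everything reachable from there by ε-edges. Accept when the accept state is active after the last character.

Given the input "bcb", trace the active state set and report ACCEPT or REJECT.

start: ε-closure({0}) = {0,1,2,3,4,6,8,10,11,12}
'b' @ 1: {1,2,3,4,5,6,7,8,10,11,12}  (accept∈set)
'c' @ 2: {1,2,3,4,5,6,8,9,10,11,12}  (accept∈set)
'b' @ 3: {1,2,3,4,5,6,7,8,10,11,12}  (accept∈set)
after full input: {1,2,3,4,5,6,7,8,10,11,12}  (accept=1 in)

Answer: ACCEPT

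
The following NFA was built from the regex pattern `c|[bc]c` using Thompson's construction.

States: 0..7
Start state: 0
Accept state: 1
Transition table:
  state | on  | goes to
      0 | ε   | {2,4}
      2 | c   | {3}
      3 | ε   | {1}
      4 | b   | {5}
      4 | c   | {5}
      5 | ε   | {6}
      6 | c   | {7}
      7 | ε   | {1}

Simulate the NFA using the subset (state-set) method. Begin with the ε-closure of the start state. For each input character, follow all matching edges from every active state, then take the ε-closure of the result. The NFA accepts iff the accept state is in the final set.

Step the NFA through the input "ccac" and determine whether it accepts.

Answer: REJECT

Steps:
S₀ = ε-closure({0}) = {0,2,4}
'c' @ 1: {1,3,5,6}  ✓accept
'c' @ 2: {1,7}  ✓accept
'a' @ 3: {}  — state set empty
rest 'c' ignored (set empty)
final: {}; accept 1 not in set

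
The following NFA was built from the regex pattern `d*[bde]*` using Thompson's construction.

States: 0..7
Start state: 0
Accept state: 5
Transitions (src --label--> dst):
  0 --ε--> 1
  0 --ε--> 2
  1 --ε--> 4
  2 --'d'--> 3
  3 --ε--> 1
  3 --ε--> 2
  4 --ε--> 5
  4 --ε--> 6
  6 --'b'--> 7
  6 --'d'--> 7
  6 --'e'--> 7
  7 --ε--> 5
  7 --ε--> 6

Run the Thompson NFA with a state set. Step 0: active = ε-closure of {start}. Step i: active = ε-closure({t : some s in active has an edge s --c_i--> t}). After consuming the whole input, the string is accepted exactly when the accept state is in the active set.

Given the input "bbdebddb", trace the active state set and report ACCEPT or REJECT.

Answer: ACCEPT

Derivation:
initial (ε-close {0}): {0,1,2,4,5,6}
'b' @ 1: {5,6,7}  ✓accept
'b' @ 2: {5,6,7}  ✓accept
'd' @ 3: {5,6,7}  ✓accept
'e' @ 4: {5,6,7}  ✓accept
'b' @ 5: {5,6,7}  ✓accept
'd' @ 6: {5,6,7}  ✓accept
'd' @ 7: {5,6,7}  ✓accept
'b' @ 8: {5,6,7}  ✓accept
end set {5,6,7} — state 5 in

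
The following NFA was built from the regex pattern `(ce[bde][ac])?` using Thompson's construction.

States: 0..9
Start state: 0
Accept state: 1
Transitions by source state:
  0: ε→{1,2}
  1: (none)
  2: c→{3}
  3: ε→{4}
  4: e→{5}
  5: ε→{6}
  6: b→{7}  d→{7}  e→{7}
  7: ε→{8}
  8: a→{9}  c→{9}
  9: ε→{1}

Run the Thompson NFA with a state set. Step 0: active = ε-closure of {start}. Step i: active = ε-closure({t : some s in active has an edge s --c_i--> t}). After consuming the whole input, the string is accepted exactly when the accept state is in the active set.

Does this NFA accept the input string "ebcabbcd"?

initial (ε-close {0}): {0,1,2}
'e' @ 1: {}  — no active states
rest 'bcabbcd' ignored (set empty)
final: {}; accept 1 not in set

Answer: REJECT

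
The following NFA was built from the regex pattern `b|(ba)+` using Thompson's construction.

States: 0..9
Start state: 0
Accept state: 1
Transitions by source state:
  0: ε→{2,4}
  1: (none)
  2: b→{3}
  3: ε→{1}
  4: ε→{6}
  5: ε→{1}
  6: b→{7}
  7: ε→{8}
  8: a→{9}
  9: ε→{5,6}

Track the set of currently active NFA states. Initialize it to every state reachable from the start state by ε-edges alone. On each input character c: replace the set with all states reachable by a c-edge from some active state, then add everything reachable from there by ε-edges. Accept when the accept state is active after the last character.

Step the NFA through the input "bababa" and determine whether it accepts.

Answer: ACCEPT

Derivation:
S₀ = ε-closure({0}) = {0,2,4,6}
'b' @ 1: {1,3,7,8}  (accept∈set)
'a' @ 2: {1,5,6,9}  (accept∈set)
'b' @ 3: {7,8}
'a' @ 4: {1,5,6,9}  (accept∈set)
'b' @ 5: {7,8}
'a' @ 6: {1,5,6,9}  (accept∈set)
after full input: {1,5,6,9}  (accept=1 in)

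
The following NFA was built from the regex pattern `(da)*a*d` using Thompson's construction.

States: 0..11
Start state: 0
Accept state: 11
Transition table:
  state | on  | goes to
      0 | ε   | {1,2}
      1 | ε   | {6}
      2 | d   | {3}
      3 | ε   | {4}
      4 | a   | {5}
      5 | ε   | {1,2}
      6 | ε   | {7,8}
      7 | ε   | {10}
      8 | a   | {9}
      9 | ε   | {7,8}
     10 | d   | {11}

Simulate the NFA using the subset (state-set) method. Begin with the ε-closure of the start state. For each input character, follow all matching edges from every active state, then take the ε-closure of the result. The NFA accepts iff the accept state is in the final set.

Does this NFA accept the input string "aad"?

S₀ = ε-closure({0}) = {0,1,2,6,7,8,10}
'a' @ 1: {7,8,9,10}
'a' @ 2: {7,8,9,10}
'd' @ 3: {11}  ✓accept
after full input: {11}  (accept=11 in)

Answer: ACCEPT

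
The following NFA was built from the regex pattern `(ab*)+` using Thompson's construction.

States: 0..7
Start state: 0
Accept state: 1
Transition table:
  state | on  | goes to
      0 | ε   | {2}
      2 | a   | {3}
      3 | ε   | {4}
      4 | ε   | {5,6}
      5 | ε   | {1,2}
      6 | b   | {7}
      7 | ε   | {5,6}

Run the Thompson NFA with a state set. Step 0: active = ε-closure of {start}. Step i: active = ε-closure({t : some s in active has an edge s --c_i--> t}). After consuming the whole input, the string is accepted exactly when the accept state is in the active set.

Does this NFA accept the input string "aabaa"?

Answer: ACCEPT

Trace:
S₀ = ε-closure({0}) = {0,2}
'a' @ 1: {1,2,3,4,5,6}  [accepting]
'a' @ 2: {1,2,3,4,5,6}  [accepting]
'b' @ 3: {1,2,5,6,7}  [accepting]
'a' @ 4: {1,2,3,4,5,6}  [accepting]
'a' @ 5: {1,2,3,4,5,6}  [accepting]
end set {1,2,3,4,5,6} — state 1 in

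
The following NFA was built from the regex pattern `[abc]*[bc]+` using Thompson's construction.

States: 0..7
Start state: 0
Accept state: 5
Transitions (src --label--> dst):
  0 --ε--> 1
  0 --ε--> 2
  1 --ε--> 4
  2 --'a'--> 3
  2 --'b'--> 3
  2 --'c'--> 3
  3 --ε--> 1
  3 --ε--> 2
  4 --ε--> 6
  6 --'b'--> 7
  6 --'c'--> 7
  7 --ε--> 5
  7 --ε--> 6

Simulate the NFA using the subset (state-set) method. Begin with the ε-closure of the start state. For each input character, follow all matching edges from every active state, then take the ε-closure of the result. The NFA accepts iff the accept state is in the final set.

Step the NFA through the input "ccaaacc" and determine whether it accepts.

Answer: ACCEPT

Steps:
initial (ε-close {0}): {0,1,2,4,6}
'c' @ 1: {1,2,3,4,5,6,7}  [accepting]
'c' @ 2: {1,2,3,4,5,6,7}  [accepting]
'a' @ 3: {1,2,3,4,6}
'a' @ 4: {1,2,3,4,6}
'a' @ 5: {1,2,3,4,6}
'c' @ 6: {1,2,3,4,5,6,7}  [accepting]
'c' @ 7: {1,2,3,4,5,6,7}  [accepting]
after full input: {1,2,3,4,5,6,7}  (accept=5 in)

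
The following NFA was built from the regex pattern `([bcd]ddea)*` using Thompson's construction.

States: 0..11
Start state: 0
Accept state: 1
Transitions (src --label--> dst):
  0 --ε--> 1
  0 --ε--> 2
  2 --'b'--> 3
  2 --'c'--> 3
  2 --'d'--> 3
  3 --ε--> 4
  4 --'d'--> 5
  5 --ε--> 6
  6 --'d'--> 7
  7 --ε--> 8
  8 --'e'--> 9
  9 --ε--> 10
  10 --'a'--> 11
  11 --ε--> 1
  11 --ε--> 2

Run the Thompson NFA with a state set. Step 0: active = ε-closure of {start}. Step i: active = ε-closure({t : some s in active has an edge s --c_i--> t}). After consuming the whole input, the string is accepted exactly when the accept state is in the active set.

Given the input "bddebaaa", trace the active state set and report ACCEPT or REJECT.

Answer: REJECT

Trace:
start: ε-closure({0}) = {0,1,2}
'b' @ 1: {3,4}
'd' @ 2: {5,6}
'd' @ 3: {7,8}
'e' @ 4: {9,10}
'b' @ 5: {}  — dead — no transitions
rest 'aaa' ignored (set empty)
final: {}; accept 1 not in set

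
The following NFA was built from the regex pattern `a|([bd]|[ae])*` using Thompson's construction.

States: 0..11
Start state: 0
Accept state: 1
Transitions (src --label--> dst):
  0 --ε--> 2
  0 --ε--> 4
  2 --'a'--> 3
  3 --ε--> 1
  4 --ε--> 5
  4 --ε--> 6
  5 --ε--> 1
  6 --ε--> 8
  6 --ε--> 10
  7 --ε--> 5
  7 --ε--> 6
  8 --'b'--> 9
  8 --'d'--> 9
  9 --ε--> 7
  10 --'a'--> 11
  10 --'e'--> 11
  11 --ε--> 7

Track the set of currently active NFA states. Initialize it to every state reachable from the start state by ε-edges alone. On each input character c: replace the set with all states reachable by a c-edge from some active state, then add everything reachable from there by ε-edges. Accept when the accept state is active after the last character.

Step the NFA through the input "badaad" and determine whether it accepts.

initial (ε-close {0}): {0,1,2,4,5,6,8,10}
'b' @ 1: {1,5,6,7,8,9,10}  (accept∈set)
'a' @ 2: {1,5,6,7,8,10,11}  (accept∈set)
'd' @ 3: {1,5,6,7,8,9,10}  (accept∈set)
'a' @ 4: {1,5,6,7,8,10,11}  (accept∈set)
'a' @ 5: {1,5,6,7,8,10,11}  (accept∈set)
'd' @ 6: {1,5,6,7,8,9,10}  (accept∈set)
end set {1,5,6,7,8,9,10} — state 1 in

Answer: ACCEPT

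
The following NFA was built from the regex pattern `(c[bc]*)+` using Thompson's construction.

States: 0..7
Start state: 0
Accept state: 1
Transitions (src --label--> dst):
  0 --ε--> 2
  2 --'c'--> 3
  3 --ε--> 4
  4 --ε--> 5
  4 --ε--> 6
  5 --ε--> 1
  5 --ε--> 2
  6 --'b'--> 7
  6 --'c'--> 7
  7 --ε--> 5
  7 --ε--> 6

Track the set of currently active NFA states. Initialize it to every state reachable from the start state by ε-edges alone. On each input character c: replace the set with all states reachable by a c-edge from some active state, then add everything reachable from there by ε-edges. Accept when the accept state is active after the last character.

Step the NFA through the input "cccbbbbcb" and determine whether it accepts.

Answer: ACCEPT

Derivation:
start: ε-closure({0}) = {0,2}
'c' @ 1: {1,2,3,4,5,6}  ✓accept
'c' @ 2: {1,2,3,4,5,6,7}  ✓accept
'c' @ 3: {1,2,3,4,5,6,7}  ✓accept
'b' @ 4: {1,2,5,6,7}  ✓accept
'b' @ 5: {1,2,5,6,7}  ✓accept
'b' @ 6: {1,2,5,6,7}  ✓accept
'b' @ 7: {1,2,5,6,7}  ✓accept
'c' @ 8: {1,2,3,4,5,6,7}  ✓accept
'b' @ 9: {1,2,5,6,7}  ✓accept
end set {1,2,5,6,7} — state 1 in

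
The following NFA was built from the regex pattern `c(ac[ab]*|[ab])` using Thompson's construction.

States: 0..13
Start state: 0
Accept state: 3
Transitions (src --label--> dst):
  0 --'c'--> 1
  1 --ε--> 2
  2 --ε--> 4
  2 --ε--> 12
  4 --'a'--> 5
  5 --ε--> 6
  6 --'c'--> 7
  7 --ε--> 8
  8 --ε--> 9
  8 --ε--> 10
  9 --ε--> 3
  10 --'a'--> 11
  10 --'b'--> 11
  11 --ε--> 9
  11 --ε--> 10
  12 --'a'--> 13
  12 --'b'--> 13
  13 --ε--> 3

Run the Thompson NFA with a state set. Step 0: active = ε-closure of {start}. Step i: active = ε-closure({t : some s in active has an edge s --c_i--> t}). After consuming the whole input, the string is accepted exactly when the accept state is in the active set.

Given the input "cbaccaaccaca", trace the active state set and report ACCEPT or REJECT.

Answer: REJECT

Steps:
start: ε-closure({0}) = {0}
'c' @ 1: {1,2,4,12}
'b' @ 2: {3,13}  [accepting]
'a' @ 3: {}  — no active states
rest 'ccaaccaca' ignored (set empty)
after full input: {}  (accept=3 not in)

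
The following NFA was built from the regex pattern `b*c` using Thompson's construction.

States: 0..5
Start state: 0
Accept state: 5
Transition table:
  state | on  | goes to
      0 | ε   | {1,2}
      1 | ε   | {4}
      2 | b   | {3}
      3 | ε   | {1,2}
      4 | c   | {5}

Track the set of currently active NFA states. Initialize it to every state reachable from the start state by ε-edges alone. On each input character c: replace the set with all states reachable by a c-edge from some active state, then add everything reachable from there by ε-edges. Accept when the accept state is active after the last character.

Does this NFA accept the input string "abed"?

S₀ = ε-closure({0}) = {0,1,2,4}
'a' @ 1: {}  — dead — no transitions
rest 'bed' ignored (set empty)
end set {} — state 5 not in

Answer: REJECT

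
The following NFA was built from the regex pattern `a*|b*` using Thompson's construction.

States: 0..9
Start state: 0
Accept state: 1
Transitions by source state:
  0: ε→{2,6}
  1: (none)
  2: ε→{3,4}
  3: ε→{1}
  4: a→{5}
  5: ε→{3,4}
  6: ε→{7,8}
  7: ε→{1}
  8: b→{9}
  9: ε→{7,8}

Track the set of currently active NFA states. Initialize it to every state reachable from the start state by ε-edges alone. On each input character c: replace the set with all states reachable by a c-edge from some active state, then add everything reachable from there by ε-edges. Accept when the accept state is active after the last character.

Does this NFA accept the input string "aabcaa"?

Answer: REJECT

Steps:
start: ε-closure({0}) = {0,1,2,3,4,6,7,8}
'a' @ 1: {1,3,4,5}  ✓accept
'a' @ 2: {1,3,4,5}  ✓accept
'b' @ 3: {}  — no active states
rest 'caa' ignored (set empty)
end set {} — state 1 not in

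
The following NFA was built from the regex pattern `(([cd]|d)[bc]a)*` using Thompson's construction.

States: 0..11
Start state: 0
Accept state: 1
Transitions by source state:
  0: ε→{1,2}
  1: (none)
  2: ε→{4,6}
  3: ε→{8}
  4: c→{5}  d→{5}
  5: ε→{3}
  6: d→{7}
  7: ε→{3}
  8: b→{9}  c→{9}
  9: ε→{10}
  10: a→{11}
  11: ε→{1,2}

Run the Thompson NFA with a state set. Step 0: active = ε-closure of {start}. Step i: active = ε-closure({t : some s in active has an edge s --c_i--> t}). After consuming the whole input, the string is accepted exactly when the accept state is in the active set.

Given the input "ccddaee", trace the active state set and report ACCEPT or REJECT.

Answer: REJECT

Trace:
S₀ = ε-closure({0}) = {0,1,2,4,6}
'c' @ 1: {3,5,8}
'c' @ 2: {9,10}
'd' @ 3: {}  — no active states
rest 'daee' ignored (set empty)
after full input: {}  (accept=1 not in)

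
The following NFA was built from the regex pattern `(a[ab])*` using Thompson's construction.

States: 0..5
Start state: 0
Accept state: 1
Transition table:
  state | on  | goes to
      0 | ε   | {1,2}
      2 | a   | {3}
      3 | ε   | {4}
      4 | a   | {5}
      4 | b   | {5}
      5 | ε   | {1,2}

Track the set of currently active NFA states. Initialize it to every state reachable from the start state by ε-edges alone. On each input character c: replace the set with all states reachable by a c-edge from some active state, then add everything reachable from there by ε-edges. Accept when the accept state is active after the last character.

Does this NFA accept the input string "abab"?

Answer: ACCEPT

Derivation:
S₀ = ε-closure({0}) = {0,1,2}
'a' @ 1: {3,4}
'b' @ 2: {1,2,5}  [accepting]
'a' @ 3: {3,4}
'b' @ 4: {1,2,5}  [accepting]
final: {1,2,5}; accept 1 in set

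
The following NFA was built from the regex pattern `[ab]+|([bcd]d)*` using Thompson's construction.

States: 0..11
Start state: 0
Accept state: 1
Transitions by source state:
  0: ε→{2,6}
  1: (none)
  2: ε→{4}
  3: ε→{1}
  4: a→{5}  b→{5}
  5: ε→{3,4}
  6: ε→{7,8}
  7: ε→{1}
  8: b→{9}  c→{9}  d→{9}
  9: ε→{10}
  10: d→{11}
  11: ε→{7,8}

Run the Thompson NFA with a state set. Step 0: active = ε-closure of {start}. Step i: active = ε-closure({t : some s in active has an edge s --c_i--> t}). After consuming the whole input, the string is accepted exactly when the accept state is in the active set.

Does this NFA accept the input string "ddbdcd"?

start: ε-closure({0}) = {0,1,2,4,6,7,8}
'd' @ 1: {9,10}
'd' @ 2: {1,7,8,11}  [accepting]
'b' @ 3: {9,10}
'd' @ 4: {1,7,8,11}  [accepting]
'c' @ 5: {9,10}
'd' @ 6: {1,7,8,11}  [accepting]
after full input: {1,7,8,11}  (accept=1 in)

Answer: ACCEPT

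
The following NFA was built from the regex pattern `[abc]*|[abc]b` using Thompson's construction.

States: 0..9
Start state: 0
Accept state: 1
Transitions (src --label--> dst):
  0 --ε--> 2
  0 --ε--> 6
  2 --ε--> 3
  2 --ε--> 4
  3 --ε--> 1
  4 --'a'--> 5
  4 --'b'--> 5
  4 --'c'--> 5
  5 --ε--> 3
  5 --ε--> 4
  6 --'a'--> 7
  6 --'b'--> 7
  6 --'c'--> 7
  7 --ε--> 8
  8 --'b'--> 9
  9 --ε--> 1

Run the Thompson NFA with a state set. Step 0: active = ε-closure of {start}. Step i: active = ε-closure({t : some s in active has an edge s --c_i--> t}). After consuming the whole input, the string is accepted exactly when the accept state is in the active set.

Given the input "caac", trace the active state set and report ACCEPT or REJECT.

Answer: ACCEPT

Derivation:
initial (ε-close {0}): {0,1,2,3,4,6}
'c' @ 1: {1,3,4,5,7,8}  (accept∈set)
'a' @ 2: {1,3,4,5}  (accept∈set)
'a' @ 3: {1,3,4,5}  (accept∈set)
'c' @ 4: {1,3,4,5}  (accept∈set)
after full input: {1,3,4,5}  (accept=1 in)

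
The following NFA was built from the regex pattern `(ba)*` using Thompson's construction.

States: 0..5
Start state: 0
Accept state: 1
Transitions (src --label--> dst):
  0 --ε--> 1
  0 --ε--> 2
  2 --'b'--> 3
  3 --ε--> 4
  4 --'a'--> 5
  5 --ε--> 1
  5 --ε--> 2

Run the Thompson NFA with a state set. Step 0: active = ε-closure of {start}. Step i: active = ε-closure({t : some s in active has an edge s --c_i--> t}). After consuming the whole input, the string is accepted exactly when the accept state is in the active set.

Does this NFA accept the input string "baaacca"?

Answer: REJECT

Trace:
start: ε-closure({0}) = {0,1,2}
'b' @ 1: {3,4}
'a' @ 2: {1,2,5}  [accepting]
'a' @ 3: {}  — dead — no transitions
rest 'acca' ignored (set empty)
end set {} — state 1 not in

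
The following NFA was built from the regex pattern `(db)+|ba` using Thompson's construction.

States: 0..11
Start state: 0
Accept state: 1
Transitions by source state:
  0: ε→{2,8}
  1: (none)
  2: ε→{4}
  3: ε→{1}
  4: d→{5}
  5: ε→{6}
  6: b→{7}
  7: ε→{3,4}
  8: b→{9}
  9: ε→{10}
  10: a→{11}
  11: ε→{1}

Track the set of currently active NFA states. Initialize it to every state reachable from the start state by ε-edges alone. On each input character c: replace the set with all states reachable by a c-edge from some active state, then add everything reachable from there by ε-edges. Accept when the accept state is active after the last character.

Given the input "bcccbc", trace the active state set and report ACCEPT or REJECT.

Answer: REJECT

Steps:
initial (ε-close {0}): {0,2,4,8}
'b' @ 1: {9,10}
'c' @ 2: {}  — no active states
rest 'ccbc' ignored (set empty)
end set {} — state 1 not in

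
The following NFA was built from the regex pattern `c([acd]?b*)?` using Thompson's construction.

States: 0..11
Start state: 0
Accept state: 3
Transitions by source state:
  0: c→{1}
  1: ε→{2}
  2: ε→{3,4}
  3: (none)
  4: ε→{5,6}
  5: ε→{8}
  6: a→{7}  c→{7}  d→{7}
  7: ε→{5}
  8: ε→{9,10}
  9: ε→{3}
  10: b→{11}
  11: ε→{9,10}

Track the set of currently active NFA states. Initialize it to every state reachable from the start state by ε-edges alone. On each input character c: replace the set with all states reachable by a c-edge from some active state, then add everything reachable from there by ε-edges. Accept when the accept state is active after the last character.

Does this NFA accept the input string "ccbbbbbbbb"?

start: ε-closure({0}) = {0}
'c' @ 1: {1,2,3,4,5,6,8,9,10}  [accepting]
'c' @ 2: {3,5,7,8,9,10}  [accepting]
'b' @ 3: {3,9,10,11}  [accepting]
'b' @ 4: {3,9,10,11}  [accepting]
'b' @ 5: {3,9,10,11}  [accepting]
'b' @ 6: {3,9,10,11}  [accepting]
'b' @ 7: {3,9,10,11}  [accepting]
'b' @ 8: {3,9,10,11}  [accepting]
'b' @ 9: {3,9,10,11}  [accepting]
'b' @ 10: {3,9,10,11}  [accepting]
end set {3,9,10,11} — state 3 in

Answer: ACCEPT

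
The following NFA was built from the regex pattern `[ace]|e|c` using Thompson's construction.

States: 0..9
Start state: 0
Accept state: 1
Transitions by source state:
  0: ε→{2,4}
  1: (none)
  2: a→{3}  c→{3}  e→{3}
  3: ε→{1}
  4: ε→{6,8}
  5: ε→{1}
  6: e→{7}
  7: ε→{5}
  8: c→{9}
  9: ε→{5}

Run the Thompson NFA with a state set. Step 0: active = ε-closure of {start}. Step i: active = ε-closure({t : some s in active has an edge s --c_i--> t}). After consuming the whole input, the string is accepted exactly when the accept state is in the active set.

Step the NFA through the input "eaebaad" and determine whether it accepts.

Answer: REJECT

Trace:
S₀ = ε-closure({0}) = {0,2,4,6,8}
'e' @ 1: {1,3,5,7}  (accept∈set)
'a' @ 2: {}  — no active states
rest 'ebaad' ignored (set empty)
after full input: {}  (accept=1 not in)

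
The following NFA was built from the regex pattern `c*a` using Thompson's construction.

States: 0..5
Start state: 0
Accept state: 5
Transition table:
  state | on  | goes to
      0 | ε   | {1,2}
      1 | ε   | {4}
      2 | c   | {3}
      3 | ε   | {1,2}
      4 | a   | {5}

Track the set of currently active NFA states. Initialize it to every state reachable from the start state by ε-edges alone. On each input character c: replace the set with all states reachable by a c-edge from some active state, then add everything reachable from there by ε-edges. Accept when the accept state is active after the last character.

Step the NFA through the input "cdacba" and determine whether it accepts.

S₀ = ε-closure({0}) = {0,1,2,4}
'c' @ 1: {1,2,3,4}
'd' @ 2: {}  — dead — no transitions
rest 'acba' ignored (set empty)
end set {} — state 5 not in

Answer: REJECT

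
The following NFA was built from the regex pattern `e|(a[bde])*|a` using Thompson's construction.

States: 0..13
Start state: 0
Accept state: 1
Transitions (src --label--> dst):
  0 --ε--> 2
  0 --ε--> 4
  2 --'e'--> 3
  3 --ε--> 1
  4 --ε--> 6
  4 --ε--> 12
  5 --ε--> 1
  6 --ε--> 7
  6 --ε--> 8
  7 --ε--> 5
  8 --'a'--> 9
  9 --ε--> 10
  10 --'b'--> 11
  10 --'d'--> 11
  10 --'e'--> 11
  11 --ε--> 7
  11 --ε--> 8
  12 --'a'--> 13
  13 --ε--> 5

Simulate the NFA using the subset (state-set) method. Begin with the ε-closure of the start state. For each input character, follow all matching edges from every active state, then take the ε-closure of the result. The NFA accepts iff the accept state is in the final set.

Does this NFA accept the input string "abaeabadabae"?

S₀ = ε-closure({0}) = {0,1,2,4,5,6,7,8,12}
'a' @ 1: {1,5,9,10,13}  ✓accept
'b' @ 2: {1,5,7,8,11}  ✓accept
'a' @ 3: {9,10}
'e' @ 4: {1,5,7,8,11}  ✓accept
'a' @ 5: {9,10}
'b' @ 6: {1,5,7,8,11}  ✓accept
'a' @ 7: {9,10}
'd' @ 8: {1,5,7,8,11}  ✓accept
'a' @ 9: {9,10}
'b' @ 10: {1,5,7,8,11}  ✓accept
'a' @ 11: {9,10}
'e' @ 12: {1,5,7,8,11}  ✓accept
end set {1,5,7,8,11} — state 1 in

Answer: ACCEPT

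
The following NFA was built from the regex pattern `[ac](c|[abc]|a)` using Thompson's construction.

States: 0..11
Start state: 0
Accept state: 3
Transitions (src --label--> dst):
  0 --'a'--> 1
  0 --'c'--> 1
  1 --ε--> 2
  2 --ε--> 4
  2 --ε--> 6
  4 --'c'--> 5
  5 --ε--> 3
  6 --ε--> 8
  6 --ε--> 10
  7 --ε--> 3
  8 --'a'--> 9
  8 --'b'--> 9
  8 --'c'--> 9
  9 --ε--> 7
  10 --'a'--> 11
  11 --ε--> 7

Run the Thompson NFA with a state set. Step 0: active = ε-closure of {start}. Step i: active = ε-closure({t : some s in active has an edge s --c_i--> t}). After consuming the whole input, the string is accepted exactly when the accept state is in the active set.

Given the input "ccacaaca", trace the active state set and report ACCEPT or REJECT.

Answer: REJECT

Steps:
initial (ε-close {0}): {0}
'c' @ 1: {1,2,4,6,8,10}
'c' @ 2: {3,5,7,9}  [accepting]
'a' @ 3: {}  — state set empty
rest 'caaca' ignored (set empty)
after full input: {}  (accept=3 not in)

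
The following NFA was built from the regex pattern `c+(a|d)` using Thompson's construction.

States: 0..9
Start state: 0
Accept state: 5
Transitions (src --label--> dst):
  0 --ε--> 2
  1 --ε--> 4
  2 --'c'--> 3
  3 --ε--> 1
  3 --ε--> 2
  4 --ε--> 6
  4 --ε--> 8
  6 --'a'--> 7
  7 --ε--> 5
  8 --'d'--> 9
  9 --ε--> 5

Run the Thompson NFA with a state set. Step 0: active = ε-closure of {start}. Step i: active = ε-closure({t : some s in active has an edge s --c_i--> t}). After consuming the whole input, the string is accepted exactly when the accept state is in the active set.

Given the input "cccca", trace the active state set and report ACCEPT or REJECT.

Answer: ACCEPT

Trace:
start: ε-closure({0}) = {0,2}
'c' @ 1: {1,2,3,4,6,8}
'c' @ 2: {1,2,3,4,6,8}
'c' @ 3: {1,2,3,4,6,8}
'c' @ 4: {1,2,3,4,6,8}
'a' @ 5: {5,7}  (accept∈set)
final: {5,7}; accept 5 in set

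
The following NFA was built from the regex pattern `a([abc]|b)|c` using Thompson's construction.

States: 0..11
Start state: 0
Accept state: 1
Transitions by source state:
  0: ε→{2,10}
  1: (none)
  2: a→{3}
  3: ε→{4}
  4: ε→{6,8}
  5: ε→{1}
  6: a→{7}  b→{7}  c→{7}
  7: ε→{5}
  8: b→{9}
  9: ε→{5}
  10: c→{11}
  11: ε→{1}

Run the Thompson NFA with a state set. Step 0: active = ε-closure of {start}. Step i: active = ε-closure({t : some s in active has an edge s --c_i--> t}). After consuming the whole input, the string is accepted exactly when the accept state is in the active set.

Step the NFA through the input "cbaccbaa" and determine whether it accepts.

Answer: REJECT

Steps:
S₀ = ε-closure({0}) = {0,2,10}
'c' @ 1: {1,11}  ✓accept
'b' @ 2: {}  — dead — no transitions
rest 'accbaa' ignored (set empty)
end set {} — state 1 not in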